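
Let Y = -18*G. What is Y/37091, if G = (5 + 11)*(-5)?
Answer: 1440/37091 ≈ 0.038823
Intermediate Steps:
G = -80 (G = 16*(-5) = -80)
Y = 1440 (Y = -18*(-80) = 1440)
Y/37091 = 1440/37091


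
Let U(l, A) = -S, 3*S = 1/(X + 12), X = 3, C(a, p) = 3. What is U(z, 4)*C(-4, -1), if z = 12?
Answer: -1/15 ≈ -0.066667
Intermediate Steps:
S = 1/45 (S = 1/(3*(3 + 12)) = (1/3)/15 = (1/3)*(1/15) = 1/45 ≈ 0.022222)
U(l, A) = -1/45 (U(l, A) = -1*1/45 = -1/45)
U(z, 4)*C(-4, -1) = -1/45*3 = -1/15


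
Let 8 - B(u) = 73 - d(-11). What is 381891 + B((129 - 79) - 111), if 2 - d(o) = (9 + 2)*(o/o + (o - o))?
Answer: 381817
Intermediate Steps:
d(o) = -9 (d(o) = 2 - (9 + 2)*(o/o + (o - o)) = 2 - 11*(1 + 0) = 2 - 11 = -9)
B(u) = -74 (B(u) = 8 - (73 - 1*(-9)) = 8 - (73 + 9) = 8 - 1*82 = 8 - 82 = -74)
381891 + B((129 - 79) - 111) = 381891 - 74 = 381817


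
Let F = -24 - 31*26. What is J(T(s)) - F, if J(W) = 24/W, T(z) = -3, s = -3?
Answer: 822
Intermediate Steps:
F = -830 (F = -24 - 806 = -830)
J(T(s)) - F = 24/(-3) - 1*(-830) = 24*(-⅓) + 830 = -8 + 830 = 822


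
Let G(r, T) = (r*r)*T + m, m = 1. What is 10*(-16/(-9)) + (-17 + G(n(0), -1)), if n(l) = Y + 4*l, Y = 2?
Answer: -20/9 ≈ -2.2222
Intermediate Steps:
n(l) = 2 + 4*l
G(r, T) = 1 + T*r² (G(r, T) = (r*r)*T + 1 = r²*T + 1 = T*r² + 1 = 1 + T*r²)
10*(-16/(-9)) + (-17 + G(n(0), -1)) = 10*(-16/(-9)) + (-17 + (1 - (2 + 4*0)²)) = 10*(-16*(-⅑)) + (-17 + (1 - (2 + 0)²)) = 10*(16/9) + (-17 + (1 - 1*2²)) = 160/9 + (-17 + (1 - 1*4)) = 160/9 + (-17 + (1 - 4)) = 160/9 + (-17 - 3) = 160/9 - 20 = -20/9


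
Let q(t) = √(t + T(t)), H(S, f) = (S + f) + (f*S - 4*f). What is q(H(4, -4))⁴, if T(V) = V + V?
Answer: 0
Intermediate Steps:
T(V) = 2*V
H(S, f) = S - 3*f + S*f (H(S, f) = (S + f) + (S*f - 4*f) = (S + f) + (-4*f + S*f) = S - 3*f + S*f)
q(t) = √3*√t (q(t) = √(t + 2*t) = √(3*t) = √3*√t)
q(H(4, -4))⁴ = (√3*√(4 - 3*(-4) + 4*(-4)))⁴ = (√3*√(4 + 12 - 16))⁴ = (√3*√0)⁴ = (√3*0)⁴ = 0⁴ = 0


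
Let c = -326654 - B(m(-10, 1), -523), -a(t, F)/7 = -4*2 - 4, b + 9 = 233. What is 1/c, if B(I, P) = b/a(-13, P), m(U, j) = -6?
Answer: -3/979970 ≈ -3.0613e-6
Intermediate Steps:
b = 224 (b = -9 + 233 = 224)
a(t, F) = 84 (a(t, F) = -7*(-4*2 - 4) = -7*(-8 - 4) = -7*(-12) = 84)
B(I, P) = 8/3 (B(I, P) = 224/84 = 224*(1/84) = 8/3)
c = -979970/3 (c = -326654 - 1*8/3 = -326654 - 8/3 = -979970/3 ≈ -3.2666e+5)
1/c = 1/(-979970/3) = -3/979970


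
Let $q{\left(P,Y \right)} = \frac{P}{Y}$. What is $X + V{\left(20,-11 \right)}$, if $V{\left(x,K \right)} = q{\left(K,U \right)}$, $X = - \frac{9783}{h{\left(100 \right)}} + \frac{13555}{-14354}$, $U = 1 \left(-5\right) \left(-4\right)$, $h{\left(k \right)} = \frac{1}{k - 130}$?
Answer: $\frac{42127340103}{143540} \approx 2.9349 \cdot 10^{5}$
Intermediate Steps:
$h{\left(k \right)} = \frac{1}{-130 + k}$
$U = 20$ ($U = \left(-5\right) \left(-4\right) = 20$)
$X = \frac{4212741905}{14354}$ ($X = - \frac{9783}{\frac{1}{-130 + 100}} + \frac{13555}{-14354} = - \frac{9783}{\frac{1}{-30}} + 13555 \left(- \frac{1}{14354}\right) = - \frac{9783}{- \frac{1}{30}} - \frac{13555}{14354} = \left(-9783\right) \left(-30\right) - \frac{13555}{14354} = 293490 - \frac{13555}{14354} = \frac{4212741905}{14354} \approx 2.9349 \cdot 10^{5}$)
$V{\left(x,K \right)} = \frac{K}{20}$
$X + V{\left(20,-11 \right)} = \frac{4212741905}{14354} + \frac{1}{20} \left(-11\right) = \frac{4212741905}{14354} - \frac{11}{20} = \frac{42127340103}{143540}$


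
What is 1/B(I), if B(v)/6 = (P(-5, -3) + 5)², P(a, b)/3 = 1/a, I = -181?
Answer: 25/2904 ≈ 0.0086088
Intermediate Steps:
P(a, b) = 3/a
B(v) = 2904/25 (B(v) = 6*(3/(-5) + 5)² = 6*(3*(-⅕) + 5)² = 6*(-⅗ + 5)² = 6*(22/5)² = 6*(484/25) = 2904/25)
1/B(I) = 1/(2904/25) = 25/2904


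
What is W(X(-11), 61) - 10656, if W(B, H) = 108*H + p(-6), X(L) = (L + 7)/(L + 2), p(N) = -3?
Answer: -4071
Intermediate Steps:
X(L) = (7 + L)/(2 + L)
W(B, H) = -3 + 108*H (W(B, H) = 108*H - 3 = -3 + 108*H)
W(X(-11), 61) - 10656 = (-3 + 108*61) - 10656 = (-3 + 6588) - 10656 = 6585 - 10656 = -4071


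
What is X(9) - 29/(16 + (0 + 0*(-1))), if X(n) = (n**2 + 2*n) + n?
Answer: 1699/16 ≈ 106.19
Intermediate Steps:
X(n) = n**2 + 3*n
X(9) - 29/(16 + (0 + 0*(-1))) = 9*(3 + 9) - 29/(16 + (0 + 0*(-1))) = 9*12 - 29/(16 + (0 + 0)) = 108 - 29/(16 + 0) = 108 - 29/16 = 1699/16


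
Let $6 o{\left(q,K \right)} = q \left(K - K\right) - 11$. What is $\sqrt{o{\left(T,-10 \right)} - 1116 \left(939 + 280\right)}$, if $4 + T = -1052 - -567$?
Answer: $\frac{i \sqrt{48974610}}{6} \approx 1166.4 i$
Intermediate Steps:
$T = -489$ ($T = -4 - 485 = -489$)
$o{\left(q,K \right)} = - \frac{11}{6}$ ($o{\left(q,K \right)} = \frac{q \left(K - K\right) - 11}{6} = \frac{q 0 - 11}{6} = \frac{0 - 11}{6} = \frac{1}{6} \left(-11\right) = - \frac{11}{6}$)
$\sqrt{o{\left(T,-10 \right)} - 1116 \left(939 + 280\right)} = \sqrt{- \frac{11}{6} - 1116 \left(939 + 280\right)} = \sqrt{- \frac{11}{6} - 1360404} = \sqrt{- \frac{8162435}{6}} = \frac{i \sqrt{48974610}}{6}$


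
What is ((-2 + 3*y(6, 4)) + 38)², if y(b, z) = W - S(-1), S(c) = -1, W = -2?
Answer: 1089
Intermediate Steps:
y(b, z) = -1 (y(b, z) = -2 - 1*(-1) = -2 + 1 = -1)
((-2 + 3*y(6, 4)) + 38)² = ((-2 + 3*(-1)) + 38)² = ((-2 - 3) + 38)² = (-5 + 38)² = 33² = 1089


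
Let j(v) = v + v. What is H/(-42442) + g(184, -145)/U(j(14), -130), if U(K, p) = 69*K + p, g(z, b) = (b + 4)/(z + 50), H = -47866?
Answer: 3362929361/2982738876 ≈ 1.1275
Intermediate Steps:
g(z, b) = (4 + b)/(50 + z)
j(v) = 2*v
U(K, p) = p + 69*K
H/(-42442) + g(184, -145)/U(j(14), -130) = -47866/(-42442) + ((4 - 145)/(50 + 184))/(-130 + 69*(2*14)) = -47866*(-1/42442) + (-141/234)/(-130 + 69*28) = 23933/21221 + ((1/234)*(-141))/(-130 + 1932) = 23933/21221 - 47/78/1802 = 23933/21221 - 47/78*1/1802 = 23933/21221 - 47/140556 = 3362929361/2982738876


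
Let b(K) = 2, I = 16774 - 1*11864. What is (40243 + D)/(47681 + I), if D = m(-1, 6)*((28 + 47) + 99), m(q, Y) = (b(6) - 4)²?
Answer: 40939/52591 ≈ 0.77844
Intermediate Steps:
I = 4910 (I = 16774 - 11864 = 4910)
m(q, Y) = 4 (m(q, Y) = (2 - 4)² = (-2)² = 4)
D = 696 (D = 4*((28 + 47) + 99) = 4*(75 + 99) = 4*174 = 696)
(40243 + D)/(47681 + I) = (40243 + 696)/(47681 + 4910) = 40939/52591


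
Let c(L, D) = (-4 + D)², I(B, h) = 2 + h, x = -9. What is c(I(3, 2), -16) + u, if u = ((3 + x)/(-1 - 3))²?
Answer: 1609/4 ≈ 402.25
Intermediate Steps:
u = 9/4 (u = ((3 - 9)/(-1 - 3))² = (-6/(-4))² = (-6*(-¼))² = (3/2)² = 9/4 ≈ 2.2500)
c(I(3, 2), -16) + u = (-4 - 16)² + 9/4 = (-20)² + 9/4 = 400 + 9/4 = 1609/4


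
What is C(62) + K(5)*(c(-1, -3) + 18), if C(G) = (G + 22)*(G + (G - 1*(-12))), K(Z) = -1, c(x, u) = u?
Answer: 11409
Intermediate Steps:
C(G) = (12 + 2*G)*(22 + G) (C(G) = (22 + G)*(G + (G + 12)) = (22 + G)*(G + (12 + G)) = (22 + G)*(12 + 2*G) = (12 + 2*G)*(22 + G))
C(62) + K(5)*(c(-1, -3) + 18) = (264 + 2*62² + 56*62) - (-3 + 18) = (264 + 2*3844 + 3472) - 1*15 = (264 + 7688 + 3472) - 15 = 11424 - 15 = 11409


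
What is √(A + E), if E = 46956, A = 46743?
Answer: 3*√10411 ≈ 306.10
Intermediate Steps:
√(A + E) = √(46743 + 46956) = √93699 = 3*√10411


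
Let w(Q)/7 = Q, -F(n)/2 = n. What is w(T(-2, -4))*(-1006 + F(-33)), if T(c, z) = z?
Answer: 26320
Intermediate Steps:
F(n) = -2*n
w(Q) = 7*Q
w(T(-2, -4))*(-1006 + F(-33)) = (7*(-4))*(-1006 - 2*(-33)) = -28*(-1006 + 66) = -28*(-940) = 26320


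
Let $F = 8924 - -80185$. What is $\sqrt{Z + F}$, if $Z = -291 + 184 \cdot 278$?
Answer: $\sqrt{139970} \approx 374.13$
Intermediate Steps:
$Z = 50861$ ($Z = -291 + 51152 = 50861$)
$F = 89109$ ($F = 8924 + 80185 = 89109$)
$\sqrt{Z + F} = \sqrt{50861 + 89109} = \sqrt{139970}$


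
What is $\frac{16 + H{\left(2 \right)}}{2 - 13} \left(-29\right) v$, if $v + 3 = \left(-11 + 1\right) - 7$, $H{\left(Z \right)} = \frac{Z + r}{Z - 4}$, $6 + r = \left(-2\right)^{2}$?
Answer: $- \frac{9280}{11} \approx -843.64$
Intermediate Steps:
$r = -2$ ($r = -6 + \left(-2\right)^{2} = -6 + 4 = -2$)
$H{\left(Z \right)} = \frac{-2 + Z}{-4 + Z}$ ($H{\left(Z \right)} = \frac{Z - 2}{Z - 4} = \frac{-2 + Z}{-4 + Z}$)
$v = -20$ ($v = -3 + \left(\left(-11 + 1\right) - 7\right) = -3 - 17 = -20$)
$\frac{16 + H{\left(2 \right)}}{2 - 13} \left(-29\right) v = \frac{16 + \frac{-2 + 2}{-4 + 2}}{2 - 13} \left(-29\right) \left(-20\right) = \frac{16 + \frac{1}{-2} \cdot 0}{-11} \left(-29\right) \left(-20\right) = \left(16 - 0\right) \left(- \frac{1}{11}\right) \left(-29\right) \left(-20\right) = \left(16 + 0\right) \left(- \frac{1}{11}\right) \left(-29\right) \left(-20\right) = 16 \left(- \frac{1}{11}\right) \left(-29\right) \left(-20\right) = \left(- \frac{16}{11}\right) \left(-29\right) \left(-20\right) = \frac{464}{11} \left(-20\right) = - \frac{9280}{11}$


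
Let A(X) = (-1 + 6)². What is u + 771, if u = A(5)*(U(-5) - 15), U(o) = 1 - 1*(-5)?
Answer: 546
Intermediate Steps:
U(o) = 6 (U(o) = 1 + 5 = 6)
A(X) = 25 (A(X) = 5² = 25)
u = -225 (u = 25*(6 - 15) = 25*(-9) = -225)
u + 771 = -225 + 771 = 546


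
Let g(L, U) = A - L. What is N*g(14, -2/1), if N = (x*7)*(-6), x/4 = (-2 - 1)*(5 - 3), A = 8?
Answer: -6048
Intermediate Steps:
x = -24 (x = 4*((-2 - 1)*(5 - 3)) = 4*(-3*2) = 4*(-6) = -24)
g(L, U) = 8 - L
N = 1008 (N = -24*7*(-6) = -168*(-6) = 1008)
N*g(14, -2/1) = 1008*(8 - 1*14) = 1008*(8 - 14) = 1008*(-6) = -6048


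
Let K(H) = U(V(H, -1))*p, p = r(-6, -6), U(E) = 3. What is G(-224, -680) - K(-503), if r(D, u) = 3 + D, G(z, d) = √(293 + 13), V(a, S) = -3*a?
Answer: 9 + 3*√34 ≈ 26.493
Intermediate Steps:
G(z, d) = 3*√34 (G(z, d) = √306 = 3*√34)
p = -3 (p = 3 - 6 = -3)
K(H) = -9 (K(H) = 3*(-3) = -9)
G(-224, -680) - K(-503) = 3*√34 - 1*(-9) = 3*√34 + 9 = 9 + 3*√34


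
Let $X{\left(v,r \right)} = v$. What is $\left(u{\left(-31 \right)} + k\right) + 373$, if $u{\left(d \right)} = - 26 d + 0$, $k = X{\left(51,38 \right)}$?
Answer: $1230$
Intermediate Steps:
$k = 51$
$u{\left(d \right)} = - 26 d$
$\left(u{\left(-31 \right)} + k\right) + 373 = \left(\left(-26\right) \left(-31\right) + 51\right) + 373 = \left(806 + 51\right) + 373 = 857 + 373 = 1230$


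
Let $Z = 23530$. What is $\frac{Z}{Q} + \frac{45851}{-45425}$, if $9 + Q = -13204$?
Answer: $- \frac{9252373}{3316025} \approx -2.7902$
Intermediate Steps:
$Q = -13213$ ($Q = -9 - 13204 = -13213$)
$\frac{Z}{Q} + \frac{45851}{-45425} = \frac{23530}{-13213} + \frac{45851}{-45425} = 23530 \left(- \frac{1}{13213}\right) + 45851 \left(- \frac{1}{45425}\right) = - \frac{130}{73} - \frac{45851}{45425} = - \frac{9252373}{3316025}$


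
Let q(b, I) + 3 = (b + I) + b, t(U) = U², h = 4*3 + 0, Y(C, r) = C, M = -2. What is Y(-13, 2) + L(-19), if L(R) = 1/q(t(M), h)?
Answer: -220/17 ≈ -12.941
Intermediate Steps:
h = 12 (h = 12 + 0 = 12)
q(b, I) = -3 + I + 2*b (q(b, I) = -3 + ((b + I) + b) = -3 + ((I + b) + b) = -3 + (I + 2*b) = -3 + I + 2*b)
L(R) = 1/17 (L(R) = 1/(-3 + 12 + 2*(-2)²) = 1/(-3 + 12 + 2*4) = 1/(-3 + 12 + 8) = 1/17)
Y(-13, 2) + L(-19) = -13 + 1/17 = -220/17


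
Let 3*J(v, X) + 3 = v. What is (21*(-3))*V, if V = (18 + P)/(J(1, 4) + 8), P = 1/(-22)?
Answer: -74655/484 ≈ -154.25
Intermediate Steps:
J(v, X) = -1 + v/3
P = -1/22 ≈ -0.045455
V = 1185/484 (V = (18 - 1/22)/((-1 + (1/3)*1) + 8) = 395/(22*((-1 + 1/3) + 8)) = 395/(22*(-2/3 + 8)) = 395/(22*(22/3)) = (395/22)*(3/22) = 1185/484 ≈ 2.4483)
(21*(-3))*V = (21*(-3))*(1185/484) = -63*1185/484 = -74655/484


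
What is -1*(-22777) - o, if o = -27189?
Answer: 49966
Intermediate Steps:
-1*(-22777) - o = -1*(-22777) - 1*(-27189) = 22777 + 27189 = 49966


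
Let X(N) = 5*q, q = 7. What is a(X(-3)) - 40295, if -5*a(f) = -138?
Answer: -201337/5 ≈ -40267.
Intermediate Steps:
X(N) = 35 (X(N) = 5*7 = 35)
a(f) = 138/5 (a(f) = -⅕*(-138) = 138/5)
a(X(-3)) - 40295 = 138/5 - 40295 = -201337/5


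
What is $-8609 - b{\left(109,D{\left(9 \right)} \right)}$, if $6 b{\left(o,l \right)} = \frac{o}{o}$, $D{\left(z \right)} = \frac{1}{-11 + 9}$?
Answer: $- \frac{51655}{6} \approx -8609.2$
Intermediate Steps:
$D{\left(z \right)} = - \frac{1}{2}$ ($D{\left(z \right)} = \frac{1}{-2} = - \frac{1}{2}$)
$b{\left(o,l \right)} = \frac{1}{6}$ ($b{\left(o,l \right)} = \frac{o \frac{1}{o}}{6} = \frac{1}{6} \cdot 1 = \frac{1}{6}$)
$-8609 - b{\left(109,D{\left(9 \right)} \right)} = -8609 - \frac{1}{6} = - \frac{51655}{6}$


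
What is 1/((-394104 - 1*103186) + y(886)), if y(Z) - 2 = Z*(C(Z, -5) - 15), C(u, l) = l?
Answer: -1/515008 ≈ -1.9417e-6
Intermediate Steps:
y(Z) = 2 - 20*Z (y(Z) = 2 + Z*(-5 - 15) = 2 + Z*(-20) = 2 - 20*Z)
1/((-394104 - 1*103186) + y(886)) = 1/((-394104 - 1*103186) + (2 - 20*886)) = 1/((-394104 - 103186) + (2 - 17720)) = 1/(-497290 - 17718) = 1/(-515008) = -1/515008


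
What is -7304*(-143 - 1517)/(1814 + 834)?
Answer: 1515580/331 ≈ 4578.8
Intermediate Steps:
-7304*(-143 - 1517)/(1814 + 834) = -7304/(2648/(-1660)) = -7304/(2648*(-1/1660)) = -7304/(-662/415) = -7304*(-415/662) = 1515580/331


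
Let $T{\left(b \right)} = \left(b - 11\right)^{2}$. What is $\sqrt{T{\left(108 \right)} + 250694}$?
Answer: $\sqrt{260103} \approx 510.0$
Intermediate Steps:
$T{\left(b \right)} = \left(-11 + b\right)^{2}$ ($T{\left(b \right)} = \left(b - 11\right)^{2} = \left(-11 + b\right)^{2}$)
$\sqrt{T{\left(108 \right)} + 250694} = \sqrt{\left(-11 + 108\right)^{2} + 250694} = \sqrt{97^{2} + 250694} = \sqrt{9409 + 250694} = \sqrt{260103}$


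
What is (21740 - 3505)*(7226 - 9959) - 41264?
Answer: -49877519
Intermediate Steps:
(21740 - 3505)*(7226 - 9959) - 41264 = 18235*(-2733) - 41264 = -49836255 - 41264 = -49877519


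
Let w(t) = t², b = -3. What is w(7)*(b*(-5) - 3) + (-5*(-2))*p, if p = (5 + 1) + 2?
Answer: 668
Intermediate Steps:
p = 8 (p = 6 + 2 = 8)
w(7)*(b*(-5) - 3) + (-5*(-2))*p = 7²*(-3*(-5) - 3) - 5*(-2)*8 = 49*(15 - 3) + 10*8 = 49*12 + 80 = 588 + 80 = 668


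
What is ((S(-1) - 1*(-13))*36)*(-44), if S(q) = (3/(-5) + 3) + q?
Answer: -114048/5 ≈ -22810.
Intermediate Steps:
S(q) = 12/5 + q (S(q) = (3*(-⅕) + 3) + q = (-⅗ + 3) + q = 12/5 + q)
((S(-1) - 1*(-13))*36)*(-44) = (((12/5 - 1) - 1*(-13))*36)*(-44) = ((7/5 + 13)*36)*(-44) = ((72/5)*36)*(-44) = (2592/5)*(-44) = -114048/5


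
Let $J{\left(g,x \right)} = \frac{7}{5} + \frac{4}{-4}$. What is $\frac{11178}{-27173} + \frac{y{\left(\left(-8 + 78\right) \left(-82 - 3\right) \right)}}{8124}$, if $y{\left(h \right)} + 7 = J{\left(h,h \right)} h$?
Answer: $- \frac{155672023}{220753452} \approx -0.70518$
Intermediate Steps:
$J{\left(g,x \right)} = \frac{2}{5}$ ($J{\left(g,x \right)} = 7 \cdot \frac{1}{5} + 4 \left(- \frac{1}{4}\right) = \frac{7}{5} - 1 = \frac{2}{5}$)
$y{\left(h \right)} = -7 + \frac{2 h}{5}$
$\frac{11178}{-27173} + \frac{y{\left(\left(-8 + 78\right) \left(-82 - 3\right) \right)}}{8124} = \frac{11178}{-27173} + \frac{-7 + \frac{2 \left(-8 + 78\right) \left(-82 - 3\right)}{5}}{8124} = 11178 \left(- \frac{1}{27173}\right) + \left(-7 + \frac{2 \cdot 70 \left(-85\right)}{5}\right) \frac{1}{8124} = - \frac{11178}{27173} + \left(-7 + \frac{2}{5} \left(-5950\right)\right) \frac{1}{8124} = - \frac{11178}{27173} + \left(-7 - 2380\right) \frac{1}{8124} = - \frac{11178}{27173} - \frac{2387}{8124} = - \frac{155672023}{220753452}$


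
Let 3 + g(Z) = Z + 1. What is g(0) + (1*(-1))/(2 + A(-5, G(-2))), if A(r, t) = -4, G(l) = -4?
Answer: -3/2 ≈ -1.5000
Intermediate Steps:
g(Z) = -2 + Z (g(Z) = -3 + (Z + 1) = -3 + (1 + Z) = -2 + Z)
g(0) + (1*(-1))/(2 + A(-5, G(-2))) = (-2 + 0) + (1*(-1))/(2 - 4) = -2 - 1/(-2) = -2 - 1*(-1/2) = -2 + 1/2 = -3/2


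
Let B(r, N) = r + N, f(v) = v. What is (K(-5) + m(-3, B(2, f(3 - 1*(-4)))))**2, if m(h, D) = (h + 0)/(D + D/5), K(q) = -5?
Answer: 9025/324 ≈ 27.855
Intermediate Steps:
B(r, N) = N + r
m(h, D) = 5*h/(6*D) (m(h, D) = h/(D + D*(1/5)) = h/(D + D/5) = h/((6*D/5)) = h*(5/(6*D)) = 5*h/(6*D))
(K(-5) + m(-3, B(2, f(3 - 1*(-4)))))**2 = (-5 + (5/6)*(-3)/((3 - 1*(-4)) + 2))**2 = (-5 + (5/6)*(-3)/((3 + 4) + 2))**2 = (-5 + (5/6)*(-3)/(7 + 2))**2 = (-5 + (5/6)*(-3)/9)**2 = (-5 + (5/6)*(-3)*(1/9))**2 = (-5 - 5/18)**2 = (-95/18)**2 = 9025/324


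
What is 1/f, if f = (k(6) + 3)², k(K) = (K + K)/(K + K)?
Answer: 1/16 ≈ 0.062500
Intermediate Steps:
k(K) = 1 (k(K) = (2*K)/((2*K)) = (2*K)*(1/(2*K)) = 1)
f = 16 (f = (1 + 3)² = 4² = 16)
1/f = 1/16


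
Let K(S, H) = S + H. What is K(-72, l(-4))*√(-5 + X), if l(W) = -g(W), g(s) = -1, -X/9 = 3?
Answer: -284*I*√2 ≈ -401.64*I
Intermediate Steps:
X = -27 (X = -9*3 = -27)
l(W) = 1 (l(W) = -1*(-1) = 1)
K(S, H) = H + S
K(-72, l(-4))*√(-5 + X) = (1 - 72)*√(-5 - 27) = -284*I*√2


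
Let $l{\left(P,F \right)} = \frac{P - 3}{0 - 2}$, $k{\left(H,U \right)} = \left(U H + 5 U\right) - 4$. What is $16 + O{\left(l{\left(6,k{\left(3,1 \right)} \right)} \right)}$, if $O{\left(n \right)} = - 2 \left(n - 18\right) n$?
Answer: $- \frac{85}{2} \approx -42.5$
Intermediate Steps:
$k{\left(H,U \right)} = -4 + 5 U + H U$ ($k{\left(H,U \right)} = \left(H U + 5 U\right) - 4 = \left(5 U + H U\right) - 4 = -4 + 5 U + H U$)
$l{\left(P,F \right)} = \frac{3}{2} - \frac{P}{2}$ ($l{\left(P,F \right)} = \frac{-3 + P}{-2} = \left(-3 + P\right) \left(- \frac{1}{2}\right) = \frac{3}{2} - \frac{P}{2}$)
$O{\left(n \right)} = n \left(36 - 2 n\right)$ ($O{\left(n \right)} = - 2 \left(-18 + n\right) n = \left(36 - 2 n\right) n = n \left(36 - 2 n\right)$)
$16 + O{\left(l{\left(6,k{\left(3,1 \right)} \right)} \right)} = 16 + 2 \left(\frac{3}{2} - 3\right) \left(18 - \left(\frac{3}{2} - 3\right)\right) = 16 + 2 \left(- \frac{3}{2}\right) \left(18 - - \frac{3}{2}\right) = 16 + 2 \left(- \frac{3}{2}\right) \left(18 + \frac{3}{2}\right) = 16 + 2 \left(- \frac{3}{2}\right) \frac{39}{2} = 16 - \frac{117}{2} = - \frac{85}{2}$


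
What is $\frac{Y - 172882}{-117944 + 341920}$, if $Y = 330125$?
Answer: $\frac{157243}{223976} \approx 0.70205$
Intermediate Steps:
$\frac{Y - 172882}{-117944 + 341920} = \frac{330125 - 172882}{-117944 + 341920} = \frac{157243}{223976}$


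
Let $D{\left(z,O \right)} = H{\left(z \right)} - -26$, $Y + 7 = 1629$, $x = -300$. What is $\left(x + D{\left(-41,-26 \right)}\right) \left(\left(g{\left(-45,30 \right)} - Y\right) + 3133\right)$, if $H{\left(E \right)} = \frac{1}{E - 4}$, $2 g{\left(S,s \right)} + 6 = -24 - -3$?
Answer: $- \frac{7386269}{18} \approx -4.1035 \cdot 10^{5}$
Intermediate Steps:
$g{\left(S,s \right)} = - \frac{27}{2}$ ($g{\left(S,s \right)} = -3 + \frac{-24 - -3}{2} = -3 + \frac{-24 + 3}{2} = -3 + \frac{1}{2} \left(-21\right) = -3 - \frac{21}{2} = - \frac{27}{2}$)
$Y = 1622$ ($Y = -7 + 1629 = 1622$)
$H{\left(E \right)} = \frac{1}{-4 + E}$
$D{\left(z,O \right)} = 26 + \frac{1}{-4 + z}$ ($D{\left(z,O \right)} = \frac{1}{-4 + z} - -26 = \frac{1}{-4 + z} + 26 = 26 + \frac{1}{-4 + z}$)
$\left(x + D{\left(-41,-26 \right)}\right) \left(\left(g{\left(-45,30 \right)} - Y\right) + 3133\right) = \left(-300 + \frac{-103 + 26 \left(-41\right)}{-4 - 41}\right) \left(\left(- \frac{27}{2} - 1622\right) + 3133\right) = \left(-300 + \frac{-103 - 1066}{-45}\right) \left(\left(- \frac{27}{2} - 1622\right) + 3133\right) = \left(-300 - - \frac{1169}{45}\right) \left(- \frac{3271}{2} + 3133\right) = \left(-300 + \frac{1169}{45}\right) \frac{2995}{2} = \left(- \frac{12331}{45}\right) \frac{2995}{2} = - \frac{7386269}{18}$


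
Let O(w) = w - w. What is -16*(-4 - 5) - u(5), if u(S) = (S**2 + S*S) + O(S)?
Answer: 94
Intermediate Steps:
O(w) = 0
u(S) = 2*S**2 (u(S) = (S**2 + S*S) + 0 = (S**2 + S**2) + 0 = 2*S**2 + 0 = 2*S**2)
-16*(-4 - 5) - u(5) = -16*(-4 - 5) - 2*5**2 = -16*(-9) - 2*25 = 144 - 1*50 = 144 - 50 = 94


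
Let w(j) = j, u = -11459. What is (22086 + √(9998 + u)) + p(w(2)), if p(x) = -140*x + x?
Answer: 21808 + I*√1461 ≈ 21808.0 + 38.223*I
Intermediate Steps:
p(x) = -139*x
(22086 + √(9998 + u)) + p(w(2)) = (22086 + √(9998 - 11459)) - 139*2 = (22086 + √(-1461)) - 278 = (22086 + I*√1461) - 278 = 21808 + I*√1461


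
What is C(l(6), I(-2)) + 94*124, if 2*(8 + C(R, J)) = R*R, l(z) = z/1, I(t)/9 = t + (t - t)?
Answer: 11666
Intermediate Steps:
I(t) = 9*t (I(t) = 9*(t + (t - t)) = 9*(t + 0) = 9*t)
l(z) = z (l(z) = z*1 = z)
C(R, J) = -8 + R**2/2 (C(R, J) = -8 + (R*R)/2 = -8 + R**2/2)
C(l(6), I(-2)) + 94*124 = (-8 + (1/2)*6**2) + 94*124 = (-8 + (1/2)*36) + 11656 = (-8 + 18) + 11656 = 10 + 11656 = 11666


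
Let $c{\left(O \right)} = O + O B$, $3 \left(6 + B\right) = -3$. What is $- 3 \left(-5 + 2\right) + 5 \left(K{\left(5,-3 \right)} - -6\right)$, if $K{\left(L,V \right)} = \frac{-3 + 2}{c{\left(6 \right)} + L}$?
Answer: $\frac{1214}{31} \approx 39.161$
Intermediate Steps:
$B = -7$ ($B = -6 + \frac{1}{3} \left(-3\right) = -6 - 1 = -7$)
$c{\left(O \right)} = - 6 O$ ($c{\left(O \right)} = O + O \left(-7\right) = O - 7 O = - 6 O$)
$K{\left(L,V \right)} = - \frac{1}{-36 + L}$ ($K{\left(L,V \right)} = \frac{-3 + 2}{\left(-6\right) 6 + L} = - \frac{1}{-36 + L}$)
$- 3 \left(-5 + 2\right) + 5 \left(K{\left(5,-3 \right)} - -6\right) = - 3 \left(-5 + 2\right) + 5 \left(- \frac{1}{-36 + 5} - -6\right) = \left(-3\right) \left(-3\right) + 5 \left(- \frac{1}{-31} + 6\right) = 9 + 5 \left(\left(-1\right) \left(- \frac{1}{31}\right) + 6\right) = 9 + 5 \left(\frac{1}{31} + 6\right) = 9 + 5 \cdot \frac{187}{31} = 9 + \frac{935}{31} = \frac{1214}{31}$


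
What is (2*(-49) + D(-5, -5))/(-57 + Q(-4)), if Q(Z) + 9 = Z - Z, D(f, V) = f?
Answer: 103/66 ≈ 1.5606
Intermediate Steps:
Q(Z) = -9 (Q(Z) = -9 + (Z - Z) = -9 + 0 = -9)
(2*(-49) + D(-5, -5))/(-57 + Q(-4)) = (2*(-49) - 5)/(-57 - 9) = (-98 - 5)/(-66) = -103*(-1/66) = 103/66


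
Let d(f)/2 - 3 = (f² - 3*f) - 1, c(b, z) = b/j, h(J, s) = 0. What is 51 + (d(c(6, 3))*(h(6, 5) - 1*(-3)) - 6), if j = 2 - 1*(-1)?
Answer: 45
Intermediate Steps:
j = 3 (j = 2 + 1 = 3)
c(b, z) = b/3
d(f) = 4 - 6*f + 2*f² (d(f) = 6 + 2*((f² - 3*f) - 1) = 6 + 2*(-1 + f² - 3*f) = 6 + (-2 - 6*f + 2*f²) = 4 - 6*f + 2*f²)
51 + (d(c(6, 3))*(h(6, 5) - 1*(-3)) - 6) = 51 + ((4 - 2*6 + 2*((⅓)*6)²)*(0 - 1*(-3)) - 6) = 51 + ((4 - 6*2 + 2*2²)*(0 + 3) - 6) = 51 + ((4 - 12 + 2*4)*3 - 6) = 51 + ((4 - 12 + 8)*3 - 6) = 51 + (0*3 - 6) = 51 + (0 - 6) = 51 - 6 = 45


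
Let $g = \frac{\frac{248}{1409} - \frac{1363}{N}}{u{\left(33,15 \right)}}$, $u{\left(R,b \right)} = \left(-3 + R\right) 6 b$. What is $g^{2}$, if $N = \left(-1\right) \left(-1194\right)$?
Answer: $\frac{105541166641}{825311999379585600} \approx 1.2788 \cdot 10^{-7}$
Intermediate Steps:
$N = 1194$
$u{\left(R,b \right)} = b \left(-18 + 6 R\right)$ ($u{\left(R,b \right)} = \left(-18 + 6 R\right) b = b \left(-18 + 6 R\right)$)
$g = - \frac{324871}{908466840}$ ($g = \frac{\frac{248}{1409} - \frac{1363}{1194}}{6 \cdot 15 \left(-3 + 33\right)} = \frac{248 \cdot \frac{1}{1409} - \frac{1363}{1194}}{6 \cdot 15 \cdot 30} = \frac{\frac{248}{1409} - \frac{1363}{1194}}{2700} = \left(- \frac{1624355}{1682346}\right) \frac{1}{2700} = - \frac{324871}{908466840} \approx -0.0003576$)
$g^{2} = \left(- \frac{324871}{908466840}\right)^{2} = \frac{105541166641}{825311999379585600}$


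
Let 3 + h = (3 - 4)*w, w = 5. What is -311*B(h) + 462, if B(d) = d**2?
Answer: -19442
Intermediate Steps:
h = -8 (h = -3 + (3 - 4)*5 = -3 - 1*5 = -3 - 5 = -8)
-311*B(h) + 462 = -311*(-8)**2 + 462 = -311*64 + 462 = -19904 + 462 = -19442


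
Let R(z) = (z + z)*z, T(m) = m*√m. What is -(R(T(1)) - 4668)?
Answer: 4666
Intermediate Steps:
T(m) = m^(3/2)
R(z) = 2*z² (R(z) = (2*z)*z = 2*z²)
-(R(T(1)) - 4668) = -(2*(1^(3/2))² - 4668) = -(2*1² - 4668) = -(2*1 - 4668) = -(2 - 4668) = -1*(-4666) = 4666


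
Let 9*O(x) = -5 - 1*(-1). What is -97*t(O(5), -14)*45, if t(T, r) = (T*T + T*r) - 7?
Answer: 22795/9 ≈ 2532.8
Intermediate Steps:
O(x) = -4/9 (O(x) = (-5 - 1*(-1))/9 = (-5 + 1)/9 = (⅑)*(-4) = -4/9)
t(T, r) = -7 + T² + T*r (t(T, r) = (T² + T*r) - 7 = -7 + T² + T*r)
-97*t(O(5), -14)*45 = -97*(-7 + (-4/9)² - 4/9*(-14))*45 = -97*(-7 + 16/81 + 56/9)*45 = -97*(-47/81)*45 = (4559/81)*45 = 22795/9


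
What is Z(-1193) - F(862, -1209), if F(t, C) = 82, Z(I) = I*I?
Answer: 1423167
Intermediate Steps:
Z(I) = I²
Z(-1193) - F(862, -1209) = (-1193)² - 1*82 = 1423249 - 82 = 1423167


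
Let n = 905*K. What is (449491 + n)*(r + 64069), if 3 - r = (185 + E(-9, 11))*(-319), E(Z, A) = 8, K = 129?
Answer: 71141324804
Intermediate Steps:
r = 61570 (r = 3 - (185 + 8)*(-319) = 3 - 193*(-319) = 3 - 1*(-61567) = 3 + 61567 = 61570)
n = 116745 (n = 905*129 = 116745)
(449491 + n)*(r + 64069) = (449491 + 116745)*(61570 + 64069) = 566236*125639 = 71141324804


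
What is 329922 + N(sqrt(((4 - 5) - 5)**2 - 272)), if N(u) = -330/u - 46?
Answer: 329876 + 165*I*sqrt(59)/59 ≈ 3.2988e+5 + 21.481*I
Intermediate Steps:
N(u) = -46 - 330/u
329922 + N(sqrt(((4 - 5) - 5)**2 - 272)) = 329922 + (-46 - 330/sqrt(((4 - 5) - 5)**2 - 272)) = 329922 + (-46 - 330/sqrt((-1 - 5)**2 - 272)) = 329922 + (-46 - 330/sqrt((-6)**2 - 272)) = 329922 + (-46 - 330/sqrt(36 - 272)) = 329922 + (-46 - 330*(-I*sqrt(59)/118)) = 329922 + (-46 - (-165)*I*sqrt(59)/59) = 329922 + (-46 + 165*I*sqrt(59)/59) = 329876 + 165*I*sqrt(59)/59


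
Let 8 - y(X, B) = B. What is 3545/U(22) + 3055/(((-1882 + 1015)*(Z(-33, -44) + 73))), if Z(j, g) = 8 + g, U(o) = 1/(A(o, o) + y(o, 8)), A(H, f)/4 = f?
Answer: 10007361785/32079 ≈ 3.1196e+5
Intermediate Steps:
y(X, B) = 8 - B
A(H, f) = 4*f
U(o) = 1/(4*o) (U(o) = 1/(4*o + (8 - 1*8)) = 1/(4*o + (8 - 8)) = 1/(4*o + 0) = 1/(4*o))
3545/U(22) + 3055/(((-1882 + 1015)*(Z(-33, -44) + 73))) = 3545/(((1/4)/22)) + 3055/(((-1882 + 1015)*((8 - 44) + 73))) = 3545/(((1/4)*(1/22))) + 3055/((-867*(-36 + 73))) = 3545/(1/88) + 3055/((-867*37)) = 3545*88 + 3055/(-32079) = 311960 + 3055*(-1/32079) = 311960 - 3055/32079 = 10007361785/32079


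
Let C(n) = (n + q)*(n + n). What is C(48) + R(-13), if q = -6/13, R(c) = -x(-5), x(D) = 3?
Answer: 59289/13 ≈ 4560.7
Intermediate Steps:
R(c) = -3 (R(c) = -1*3 = -3)
q = -6/13 (q = -6*1/13 = -6/13 ≈ -0.46154)
C(n) = 2*n*(-6/13 + n) (C(n) = (n - 6/13)*(n + n) = (-6/13 + n)*(2*n) = 2*n*(-6/13 + n))
C(48) + R(-13) = (2/13)*48*(-6 + 13*48) - 3 = (2/13)*48*(-6 + 624) - 3 = (2/13)*48*618 - 3 = 59328/13 - 3 = 59289/13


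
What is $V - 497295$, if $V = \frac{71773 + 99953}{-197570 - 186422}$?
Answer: $- \frac{95478736683}{191996} \approx -4.973 \cdot 10^{5}$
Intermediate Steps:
$V = - \frac{85863}{191996}$ ($V = \frac{171726}{-383992} = 171726 \left(- \frac{1}{383992}\right) = - \frac{85863}{191996} \approx -0.44721$)
$V - 497295 = - \frac{85863}{191996} - 497295 = - \frac{95478736683}{191996}$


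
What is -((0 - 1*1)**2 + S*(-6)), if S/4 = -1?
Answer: -25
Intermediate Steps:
S = -4 (S = 4*(-1) = -4)
-((0 - 1*1)**2 + S*(-6)) = -((0 - 1*1)**2 - 4*(-6)) = -((0 - 1)**2 + 24) = -((-1)**2 + 24) = -(1 + 24) = -1*25 = -25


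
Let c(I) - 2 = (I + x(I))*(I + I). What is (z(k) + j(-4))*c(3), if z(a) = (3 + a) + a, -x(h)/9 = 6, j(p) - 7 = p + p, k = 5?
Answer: -3648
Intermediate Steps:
j(p) = 7 + 2*p (j(p) = 7 + (p + p) = 7 + 2*p)
x(h) = -54 (x(h) = -9*6 = -54)
c(I) = 2 + 2*I*(-54 + I) (c(I) = 2 + (I - 54)*(I + I) = 2 + (-54 + I)*(2*I) = 2 + 2*I*(-54 + I))
z(a) = 3 + 2*a
(z(k) + j(-4))*c(3) = ((3 + 2*5) + (7 + 2*(-4)))*(2 - 108*3 + 2*3**2) = ((3 + 10) + (7 - 8))*(2 - 324 + 2*9) = (13 - 1)*(2 - 324 + 18) = 12*(-304) = -3648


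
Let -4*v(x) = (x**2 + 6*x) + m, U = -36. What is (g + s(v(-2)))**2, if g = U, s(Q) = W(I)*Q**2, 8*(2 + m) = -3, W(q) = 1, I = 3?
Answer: 898500625/1048576 ≈ 856.88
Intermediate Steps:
m = -19/8 (m = -2 + (1/8)*(-3) = -2 - 3/8 = -19/8 ≈ -2.3750)
v(x) = 19/32 - 3*x/2 - x**2/4 (v(x) = -((x**2 + 6*x) - 19/8)/4 = -(-19/8 + x**2 + 6*x)/4 = 19/32 - 3*x/2 - x**2/4)
s(Q) = Q**2 (s(Q) = 1*Q**2 = Q**2)
g = -36
(g + s(v(-2)))**2 = (-36 + (19/32 - 3/2*(-2) - 1/4*(-2)**2)**2)**2 = (-36 + (19/32 + 3 - 1/4*4)**2)**2 = (-36 + (19/32 + 3 - 1)**2)**2 = (-36 + (83/32)**2)**2 = (-36 + 6889/1024)**2 = (-29975/1024)**2 = 898500625/1048576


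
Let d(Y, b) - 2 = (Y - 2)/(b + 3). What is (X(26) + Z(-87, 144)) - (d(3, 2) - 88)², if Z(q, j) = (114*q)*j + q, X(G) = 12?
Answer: -35890716/25 ≈ -1.4356e+6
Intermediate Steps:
d(Y, b) = 2 + (-2 + Y)/(3 + b) (d(Y, b) = 2 + (Y - 2)/(b + 3) = 2 + (-2 + Y)/(3 + b))
Z(q, j) = q + 114*j*q (Z(q, j) = 114*j*q + q = q + 114*j*q)
(X(26) + Z(-87, 144)) - (d(3, 2) - 88)² = (12 - 87*(1 + 114*144)) - ((4 + 3 + 2*2)/(3 + 2) - 88)² = (12 - 87*(1 + 16416)) - ((4 + 3 + 4)/5 - 88)² = (12 - 87*16417) - ((⅕)*11 - 88)² = (12 - 1428279) - (11/5 - 88)² = -1428267 - (-429/5)² = -1428267 - 1*184041/25 = -1428267 - 184041/25 = -35890716/25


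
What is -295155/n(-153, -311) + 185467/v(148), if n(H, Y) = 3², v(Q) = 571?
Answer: -18540478/571 ≈ -32470.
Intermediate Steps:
n(H, Y) = 9
-295155/n(-153, -311) + 185467/v(148) = -295155/9 + 185467/571 = -295155*⅑ + 185467*(1/571) = -32795 + 185467/571 = -18540478/571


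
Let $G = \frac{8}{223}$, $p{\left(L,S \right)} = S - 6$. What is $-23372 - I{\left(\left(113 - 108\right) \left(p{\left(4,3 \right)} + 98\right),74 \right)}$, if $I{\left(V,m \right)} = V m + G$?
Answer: $- \frac{13050414}{223} \approx -58522.0$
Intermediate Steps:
$p{\left(L,S \right)} = -6 + S$ ($p{\left(L,S \right)} = S - 6 = -6 + S$)
$G = \frac{8}{223}$ ($G = 8 \cdot \frac{1}{223} = \frac{8}{223} \approx 0.035874$)
$I{\left(V,m \right)} = \frac{8}{223} + V m$ ($I{\left(V,m \right)} = V m + \frac{8}{223} = \frac{8}{223} + V m$)
$-23372 - I{\left(\left(113 - 108\right) \left(p{\left(4,3 \right)} + 98\right),74 \right)} = -23372 - \left(\frac{8}{223} + \left(113 - 108\right) \left(\left(-6 + 3\right) + 98\right) 74\right) = -23372 - \left(\frac{8}{223} + 5 \left(-3 + 98\right) 74\right) = -23372 - \left(\frac{8}{223} + 5 \cdot 95 \cdot 74\right) = -23372 - \left(\frac{8}{223} + 475 \cdot 74\right) = -23372 - \left(\frac{8}{223} + 35150\right) = -23372 - \frac{7838458}{223} = - \frac{13050414}{223}$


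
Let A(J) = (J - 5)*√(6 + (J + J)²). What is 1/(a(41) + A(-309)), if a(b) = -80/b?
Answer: 82/1582525770857 - 263917*√381930/31650515417140 ≈ -5.1532e-6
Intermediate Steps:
A(J) = √(6 + 4*J²)*(-5 + J) (A(J) = (-5 + J)*√(6 + (2*J)²) = (-5 + J)*√(6 + 4*J²) = √(6 + 4*J²)*(-5 + J))
1/(a(41) + A(-309)) = 1/(-80/41 + √(6 + 4*(-309)²)*(-5 - 309)) = 1/(-80*1/41 + √(6 + 4*95481)*(-314)) = 1/(-80/41 + √(6 + 381924)*(-314)) = 1/(-80/41 + √381930*(-314)) = 1/(-80/41 - 314*√381930)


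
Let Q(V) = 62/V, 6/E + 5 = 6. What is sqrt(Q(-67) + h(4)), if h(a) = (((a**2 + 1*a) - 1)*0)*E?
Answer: I*sqrt(4154)/67 ≈ 0.96196*I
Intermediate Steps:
E = 6 (E = 6/(-5 + 6) = 6/1 = 6*1 = 6)
h(a) = 0 (h(a) = (((a**2 + 1*a) - 1)*0)*6 = (((a**2 + a) - 1)*0)*6 = (((a + a**2) - 1)*0)*6 = ((-1 + a + a**2)*0)*6 = 0*6 = 0)
sqrt(Q(-67) + h(4)) = sqrt(62/(-67) + 0) = sqrt(62*(-1/67) + 0) = sqrt(-62/67 + 0) = sqrt(-62/67) = I*sqrt(4154)/67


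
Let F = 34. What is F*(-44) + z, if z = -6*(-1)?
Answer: -1490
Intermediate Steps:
z = 6
F*(-44) + z = 34*(-44) + 6 = -1496 + 6 = -1490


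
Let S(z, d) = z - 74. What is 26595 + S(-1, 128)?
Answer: 26520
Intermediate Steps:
S(z, d) = -74 + z
26595 + S(-1, 128) = 26595 + (-74 - 1) = 26595 - 75 = 26520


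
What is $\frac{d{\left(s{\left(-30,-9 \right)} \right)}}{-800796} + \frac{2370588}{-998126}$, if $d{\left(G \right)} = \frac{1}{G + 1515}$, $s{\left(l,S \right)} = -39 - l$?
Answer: $- \frac{1429463113699207}{601869367146888} \approx -2.375$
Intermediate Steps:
$d{\left(G \right)} = \frac{1}{1515 + G}$
$\frac{d{\left(s{\left(-30,-9 \right)} \right)}}{-800796} + \frac{2370588}{-998126} = \frac{1}{\left(1515 - 9\right) \left(-800796\right)} + \frac{2370588}{-998126} = \frac{1}{1515 + \left(-39 + 30\right)} \left(- \frac{1}{800796}\right) + 2370588 \left(- \frac{1}{998126}\right) = \frac{1}{1515 - 9} \left(- \frac{1}{800796}\right) - \frac{1185294}{499063} = \frac{1}{1506} \left(- \frac{1}{800796}\right) - \frac{1185294}{499063} = - \frac{1}{1205998776} - \frac{1185294}{499063} = - \frac{1429463113699207}{601869367146888}$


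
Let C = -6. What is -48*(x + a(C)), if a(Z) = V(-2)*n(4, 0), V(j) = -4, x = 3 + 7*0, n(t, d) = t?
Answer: 624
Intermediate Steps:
x = 3 (x = 3 + 0 = 3)
a(Z) = -16 (a(Z) = -4*4 = -16)
-48*(x + a(C)) = -48*(3 - 16) = -48*(-13) = 624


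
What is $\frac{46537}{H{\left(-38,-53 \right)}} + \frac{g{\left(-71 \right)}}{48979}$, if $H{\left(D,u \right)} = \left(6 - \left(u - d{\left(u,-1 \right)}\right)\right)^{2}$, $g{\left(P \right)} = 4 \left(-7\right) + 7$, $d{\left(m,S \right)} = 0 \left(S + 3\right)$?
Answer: $\frac{325608946}{24356557} \approx 13.368$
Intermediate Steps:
$d{\left(m,S \right)} = 0$ ($d{\left(m,S \right)} = 0 \left(3 + S\right) = 0$)
$g{\left(P \right)} = -21$ ($g{\left(P \right)} = -28 + 7 = -21$)
$H{\left(D,u \right)} = \left(6 - u\right)^{2}$ ($H{\left(D,u \right)} = \left(6 + \left(0 - u\right)\right)^{2} = \left(6 - u\right)^{2}$)
$\frac{46537}{H{\left(-38,-53 \right)}} + \frac{g{\left(-71 \right)}}{48979} = \frac{46537}{\left(6 - -53\right)^{2}} - \frac{21}{48979} = \frac{46537}{\left(6 + 53\right)^{2}} - \frac{3}{6997} = \frac{46537}{59^{2}} - \frac{3}{6997} = \frac{46537}{3481} - \frac{3}{6997} = \frac{325608946}{24356557}$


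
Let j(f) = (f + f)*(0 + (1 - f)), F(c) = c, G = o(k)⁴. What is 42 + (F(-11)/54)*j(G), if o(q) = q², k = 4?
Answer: 15747973498/9 ≈ 1.7498e+9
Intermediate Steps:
G = 65536 (G = (4²)⁴ = 16⁴ = 65536)
j(f) = 2*f*(1 - f) (j(f) = (2*f)*(1 - f) = 2*f*(1 - f))
42 + (F(-11)/54)*j(G) = 42 + (-11/54)*(2*65536*(1 - 1*65536)) = 42 + (-11*1/54)*(2*65536*(1 - 65536)) = 42 - 11*65536*(-65535)/27 = 42 - 11/54*(-8589803520) = 42 + 15747973120/9 = 15747973498/9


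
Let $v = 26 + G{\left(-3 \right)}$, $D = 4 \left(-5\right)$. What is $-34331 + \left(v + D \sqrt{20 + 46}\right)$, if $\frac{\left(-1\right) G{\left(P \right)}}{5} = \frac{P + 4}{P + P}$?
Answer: $- \frac{205825}{6} - 20 \sqrt{66} \approx -34467.0$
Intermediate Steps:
$D = -20$
$G{\left(P \right)} = - \frac{5 \left(4 + P\right)}{2 P}$ ($G{\left(P \right)} = - 5 \frac{P + 4}{P + P} = - 5 \frac{4 + P}{2 P} = - \frac{5 \left(4 + P\right)}{2 P}$)
$v = \frac{161}{6}$ ($v = 26 - \left(\frac{5}{2} + \frac{10}{-3}\right) = 26 - - \frac{5}{6} = 26 + \left(- \frac{5}{2} + \frac{10}{3}\right) = 26 + \frac{5}{6} = \frac{161}{6} \approx 26.833$)
$-34331 + \left(v + D \sqrt{20 + 46}\right) = -34331 + \left(\frac{161}{6} - 20 \sqrt{20 + 46}\right) = -34331 + \left(\frac{161}{6} - 20 \sqrt{66}\right) = - \frac{205825}{6} - 20 \sqrt{66}$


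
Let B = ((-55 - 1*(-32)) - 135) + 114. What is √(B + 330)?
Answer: √286 ≈ 16.912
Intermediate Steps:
B = -44 (B = ((-55 + 32) - 135) + 114 = (-23 - 135) + 114 = -158 + 114 = -44)
√(B + 330) = √(-44 + 330) = √286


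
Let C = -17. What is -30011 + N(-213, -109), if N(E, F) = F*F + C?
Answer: -18147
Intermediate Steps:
N(E, F) = -17 + F² (N(E, F) = F*F - 17 = F² - 17 = -17 + F²)
-30011 + N(-213, -109) = -30011 + (-17 + (-109)²) = -30011 + (-17 + 11881) = -30011 + 11864 = -18147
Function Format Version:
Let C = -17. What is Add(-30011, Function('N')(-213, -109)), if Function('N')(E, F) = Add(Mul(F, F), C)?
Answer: -18147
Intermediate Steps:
Function('N')(E, F) = Add(-17, Pow(F, 2)) (Function('N')(E, F) = Add(Mul(F, F), -17) = Add(Pow(F, 2), -17) = Add(-17, Pow(F, 2)))
Add(-30011, Function('N')(-213, -109)) = Add(-30011, Add(-17, Pow(-109, 2))) = Add(-30011, Add(-17, 11881)) = Add(-30011, 11864) = -18147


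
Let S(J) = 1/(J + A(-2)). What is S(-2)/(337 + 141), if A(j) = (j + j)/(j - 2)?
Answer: -1/478 ≈ -0.0020920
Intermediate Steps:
A(j) = 2*j/(-2 + j) (A(j) = (2*j)/(-2 + j) = 2*j/(-2 + j))
S(J) = 1/(1 + J) (S(J) = 1/(J + 2*(-2)/(-2 - 2)) = 1/(J + 2*(-2)/(-4)) = 1/(J + 2*(-2)*(-¼)) = 1/(J + 1) = 1/(1 + J))
S(-2)/(337 + 141) = 1/((337 + 141)*(1 - 2)) = 1/(478*(-1)) = (1/478)*(-1) = -1/478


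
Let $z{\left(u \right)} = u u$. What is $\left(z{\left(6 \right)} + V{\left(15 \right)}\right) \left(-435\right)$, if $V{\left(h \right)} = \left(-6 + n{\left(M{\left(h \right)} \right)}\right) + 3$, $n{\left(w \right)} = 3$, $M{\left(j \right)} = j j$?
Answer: $-15660$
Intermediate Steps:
$M{\left(j \right)} = j^{2}$
$V{\left(h \right)} = 0$ ($V{\left(h \right)} = \left(-6 + 3\right) + 3 = -3 + 3 = 0$)
$z{\left(u \right)} = u^{2}$
$\left(z{\left(6 \right)} + V{\left(15 \right)}\right) \left(-435\right) = \left(6^{2} + 0\right) \left(-435\right) = \left(36 + 0\right) \left(-435\right) = 36 \left(-435\right) = -15660$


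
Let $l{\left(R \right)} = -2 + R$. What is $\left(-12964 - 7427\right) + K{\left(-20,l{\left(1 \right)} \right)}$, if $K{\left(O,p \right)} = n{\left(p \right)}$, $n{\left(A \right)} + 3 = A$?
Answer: $-20395$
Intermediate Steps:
$n{\left(A \right)} = -3 + A$
$K{\left(O,p \right)} = -3 + p$
$\left(-12964 - 7427\right) + K{\left(-20,l{\left(1 \right)} \right)} = \left(-12964 - 7427\right) + \left(-3 + \left(-2 + 1\right)\right) = -20391 - 4 = -20395$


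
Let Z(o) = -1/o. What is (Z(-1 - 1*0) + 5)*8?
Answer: 48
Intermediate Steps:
(Z(-1 - 1*0) + 5)*8 = (-1/(-1 - 1*0) + 5)*8 = (-1/(-1 + 0) + 5)*8 = (-1/(-1) + 5)*8 = (-1*(-1) + 5)*8 = (1 + 5)*8 = 6*8 = 48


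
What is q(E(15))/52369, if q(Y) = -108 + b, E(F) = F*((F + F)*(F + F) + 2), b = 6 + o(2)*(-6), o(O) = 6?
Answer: -138/52369 ≈ -0.0026351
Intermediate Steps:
b = -30 (b = 6 + 6*(-6) = 6 - 36 = -30)
E(F) = F*(2 + 4*F²) (E(F) = F*((2*F)*(2*F) + 2) = F*(4*F² + 2) = F*(2 + 4*F²))
q(Y) = -138 (q(Y) = -108 - 30 = -138)
q(E(15))/52369 = -138/52369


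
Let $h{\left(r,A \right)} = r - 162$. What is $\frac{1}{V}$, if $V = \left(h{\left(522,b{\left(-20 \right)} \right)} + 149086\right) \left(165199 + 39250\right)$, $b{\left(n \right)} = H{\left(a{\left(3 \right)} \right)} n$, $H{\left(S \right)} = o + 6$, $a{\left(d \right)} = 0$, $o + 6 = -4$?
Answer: $\frac{1}{30554085254} \approx 3.2729 \cdot 10^{-11}$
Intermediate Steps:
$o = -10$ ($o = -6 - 4 = -10$)
$H{\left(S \right)} = -4$ ($H{\left(S \right)} = -10 + 6 = -4$)
$b{\left(n \right)} = - 4 n$
$h{\left(r,A \right)} = -162 + r$ ($h{\left(r,A \right)} = r - 162 = -162 + r$)
$V = 30554085254$ ($V = \left(\left(-162 + 522\right) + 149086\right) \left(165199 + 39250\right) = \left(360 + 149086\right) 204449 = 149446 \cdot 204449 = 30554085254$)
$\frac{1}{V} = \frac{1}{30554085254}$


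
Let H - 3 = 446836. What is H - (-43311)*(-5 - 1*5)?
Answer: 13729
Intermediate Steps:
H = 446839 (H = 3 + 446836 = 446839)
H - (-43311)*(-5 - 1*5) = 446839 - (-43311)*(-5 - 1*5) = 446839 - (-43311)*(-5 - 5) = 446839 - (-43311)*(-10) = 446839 - 1*433110 = 446839 - 433110 = 13729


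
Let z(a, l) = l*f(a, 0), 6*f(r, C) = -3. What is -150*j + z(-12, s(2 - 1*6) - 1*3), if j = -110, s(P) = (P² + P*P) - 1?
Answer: 16486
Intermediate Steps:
f(r, C) = -½ (f(r, C) = (⅙)*(-3) = -½)
s(P) = -1 + 2*P² (s(P) = (P² + P²) - 1 = 2*P² - 1 = -1 + 2*P²)
z(a, l) = -l/2 (z(a, l) = l*(-½) = -l/2)
-150*j + z(-12, s(2 - 1*6) - 1*3) = -150*(-110) - ((-1 + 2*(2 - 1*6)²) - 1*3)/2 = 16500 - ((-1 + 2*(2 - 6)²) - 3)/2 = 16500 - ((-1 + 2*(-4)²) - 3)/2 = 16500 - ((-1 + 2*16) - 3)/2 = 16500 - ((-1 + 32) - 3)/2 = 16500 - (31 - 3)/2 = 16500 - ½*28 = 16500 - 14 = 16486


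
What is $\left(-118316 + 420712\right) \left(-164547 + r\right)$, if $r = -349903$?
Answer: $-155567622200$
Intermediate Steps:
$\left(-118316 + 420712\right) \left(-164547 + r\right) = \left(-118316 + 420712\right) \left(-164547 - 349903\right) = 302396 \left(-514450\right) = -155567622200$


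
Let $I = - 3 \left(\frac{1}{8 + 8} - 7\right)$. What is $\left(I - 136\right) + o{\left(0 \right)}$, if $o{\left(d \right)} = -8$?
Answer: $- \frac{1971}{16} \approx -123.19$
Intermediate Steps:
$I = \frac{333}{16}$ ($I = - 3 \left(\frac{1}{16} - 7\right) = \left(-3\right) \left(- \frac{111}{16}\right) = \frac{333}{16} \approx 20.813$)
$\left(I - 136\right) + o{\left(0 \right)} = \left(\frac{333}{16} - 136\right) - 8 = - \frac{1843}{16} - 8 = - \frac{1971}{16}$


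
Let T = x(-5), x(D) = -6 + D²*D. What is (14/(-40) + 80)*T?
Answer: -208683/20 ≈ -10434.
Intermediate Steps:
x(D) = -6 + D³
T = -131 (T = -6 + (-5)³ = -6 - 125 = -131)
(14/(-40) + 80)*T = (14/(-40) + 80)*(-131) = (14*(-1/40) + 80)*(-131) = (-7/20 + 80)*(-131) = (1593/20)*(-131) = -208683/20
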